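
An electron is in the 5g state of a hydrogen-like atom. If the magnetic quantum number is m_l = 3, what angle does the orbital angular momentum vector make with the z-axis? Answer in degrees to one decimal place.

θ ≈ 47.9°

For 5g, l = 4.
|L| = √(l(l+1)) ℏ = 2√5 ℏ.
L_z = m_l ℏ = 3ℏ.
cos θ = L_z/|L| = 3/√20, so θ ≈ 47.9°.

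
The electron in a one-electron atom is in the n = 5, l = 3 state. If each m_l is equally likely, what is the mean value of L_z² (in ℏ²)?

⟨L_z²⟩ = 4 ℏ²

m_l ∈ {-3, -2, -1, 0, 1, 2, 3}.
Average of L_z² over 7 states: 28/7 ℏ² = 4 ℏ².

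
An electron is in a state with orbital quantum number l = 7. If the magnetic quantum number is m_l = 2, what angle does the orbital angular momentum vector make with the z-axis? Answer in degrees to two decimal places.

θ ≈ 74.50°

|L|² = l(l+1)ℏ² = 56ℏ², so |L| = 2√14 ℏ.
L_z = m_l ℏ = 2ℏ.
cos θ = L_z/|L| = 2/√56, so θ ≈ 74.50°.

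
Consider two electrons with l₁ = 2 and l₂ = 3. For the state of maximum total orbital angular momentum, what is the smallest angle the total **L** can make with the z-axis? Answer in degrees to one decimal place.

The total orbital quantum number L ranges from |l₁ − l₂| to l₁ + l₂ in integer steps.
Allowed values: L = 1, 2, 3, 4, 5.
The maximum is L = 5, with |L_tot| = ℏ√(5·6) = √30 ℏ.
The minimum angle with z is arccos(5/√30) ≈ 24.1°.

θ_min ≈ 24.1°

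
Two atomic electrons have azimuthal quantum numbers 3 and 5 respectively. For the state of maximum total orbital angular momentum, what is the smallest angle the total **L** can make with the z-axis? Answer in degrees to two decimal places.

The total orbital quantum number L ranges from |l₁ − l₂| to l₁ + l₂ in integer steps.
So L can be 2, 3, 4, 5, 6, 7, 8.
The maximum is L = 8, with |L_tot| = ℏ√(8·9) = 6√2 ℏ.
The minimum angle with z is arccos(8/√72) ≈ 19.47°.

θ_min ≈ 19.47°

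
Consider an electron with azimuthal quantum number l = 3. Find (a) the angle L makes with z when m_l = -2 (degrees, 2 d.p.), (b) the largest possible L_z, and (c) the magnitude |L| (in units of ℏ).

For m_l = -2: cos θ = -2/√12, θ ≈ 125.26°.
L_z,max = lℏ = 3ℏ.
|L| = ℏ√(3·4) = 2√3 ℏ ≈ 3.464ℏ.

θ(m_l=-2) ≈ 125.26°; L_z,max = 3ℏ; |L| = 2√3 ℏ ≈ 3.464ℏ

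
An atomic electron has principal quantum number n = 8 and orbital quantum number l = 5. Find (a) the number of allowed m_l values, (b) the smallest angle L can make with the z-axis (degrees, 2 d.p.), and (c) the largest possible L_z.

11 values; θ_min ≈ 24.09°; L_z,max = 5ℏ

There are 2l+1 = 11 values of m_l.
cos θ_min = 5/√30, so θ_min ≈ 24.09°.
L_z,max = lℏ = 5ℏ.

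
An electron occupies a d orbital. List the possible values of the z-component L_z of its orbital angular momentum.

L_z ∈ {−2ℏ, −ℏ, 0, ℏ, 2ℏ}

A d state has l = 2.
L_z = m_l ℏ with m_l ranging from −l to +l in integer steps.
For l = 2: m_l ∈ {-2, -1, 0, 1, 2}.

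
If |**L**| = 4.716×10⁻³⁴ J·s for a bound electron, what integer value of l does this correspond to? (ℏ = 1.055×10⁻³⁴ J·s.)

l = 4

|L|/ℏ = (4.716×10⁻³⁴)/(1.055×10⁻³⁴) ≈ 4.470.
Set l(l+1) = 19.98; the integer solution is l = 4.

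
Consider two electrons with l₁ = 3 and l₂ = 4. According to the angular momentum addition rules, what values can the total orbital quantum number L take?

Angular momentum addition gives L = |l₁ − l₂|, …, l₁ + l₂.
Allowed values: L = 1, 2, 3, 4, 5, 6, 7.

L = 1, 2, 3, 4, 5, 6, 7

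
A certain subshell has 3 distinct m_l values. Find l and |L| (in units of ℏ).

3 = 2l + 1, so l = (3−1)/2 = 1.
Then |L| = √(l(l+1)) ℏ = √2 ℏ.

l = 1, |L| = √2 ℏ ≈ 1.414ℏ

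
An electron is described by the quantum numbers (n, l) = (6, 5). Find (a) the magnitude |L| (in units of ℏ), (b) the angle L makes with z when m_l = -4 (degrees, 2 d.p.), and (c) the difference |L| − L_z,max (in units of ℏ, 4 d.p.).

|L| = √30 ℏ ≈ 5.477ℏ; θ(m_l=-4) ≈ 136.91°; |L|−L_z,max ≈ 0.4772ℏ

|L| = ℏ√(5·6) = √30 ℏ ≈ 5.477ℏ.
For m_l = -4: cos θ = -4/√30, θ ≈ 136.91°.
|L| − L_z,max = (√30 − 5)ℏ ≈ 0.4772ℏ.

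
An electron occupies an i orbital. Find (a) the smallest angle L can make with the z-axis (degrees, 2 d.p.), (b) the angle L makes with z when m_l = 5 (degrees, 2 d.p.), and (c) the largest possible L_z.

I corresponds to l = 6.
cos θ_min = 6/√42, so θ_min ≈ 22.21°.
For m_l = 5: cos θ = 5/√42, θ ≈ 39.51°.
L_z,max = lℏ = 6ℏ.

θ_min ≈ 22.21°; θ(m_l=5) ≈ 39.51°; L_z,max = 6ℏ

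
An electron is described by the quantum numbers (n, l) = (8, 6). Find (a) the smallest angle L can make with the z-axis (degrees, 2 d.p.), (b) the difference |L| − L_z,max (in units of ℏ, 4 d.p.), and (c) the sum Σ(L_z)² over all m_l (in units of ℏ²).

θ_min ≈ 22.21°; |L|−L_z,max ≈ 0.4807ℏ; Σ(L_z)² = 182 ℏ²

cos θ_min = 6/√42, so θ_min ≈ 22.21°.
|L| − L_z,max = (√42 − 6)ℏ ≈ 0.4807ℏ.
Σ m_l² = 182, so Σ(L_z)² = 182 ℏ².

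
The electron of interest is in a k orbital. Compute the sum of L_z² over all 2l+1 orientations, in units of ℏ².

Σ(L_z)² = 280 ℏ²

A k state has l = 7.
m_l runs from −7 to 7, i.e. {-7, -6, -5, -4, -3, -2, -1, 0, 1, 2, 3, 4, 5, 6, 7}.
Σ m_l² = l(l+1)(2l+1)/3 = 7·8·15/3 = 280.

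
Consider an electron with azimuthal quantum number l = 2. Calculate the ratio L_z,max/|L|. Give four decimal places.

|L| = √6 ℏ ≈ 2.4495ℏ, while L_z,max = lℏ = 2ℏ.
L_z,max/|L| = 2/√6 = 0.8165.

L_z,max/|L| = 0.8165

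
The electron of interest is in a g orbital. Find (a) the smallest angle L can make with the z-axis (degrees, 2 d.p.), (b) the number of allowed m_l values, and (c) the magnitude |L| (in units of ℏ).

G corresponds to l = 4.
cos θ_min = 4/√20, so θ_min ≈ 26.57°.
There are 2l+1 = 9 values of m_l.
|L| = ℏ√(4·5) = 2√5 ℏ ≈ 4.472ℏ.

θ_min ≈ 26.57°; 9 values; |L| = 2√5 ℏ ≈ 4.472ℏ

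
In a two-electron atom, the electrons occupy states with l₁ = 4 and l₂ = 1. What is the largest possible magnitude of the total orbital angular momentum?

The total orbital quantum number L ranges from |l₁ − l₂| to l₁ + l₂ in integer steps.
Allowed values: L = 3, 4, 5.
The largest magnitude corresponds to L = 5: |L_tot| = ℏ√(5·6) = √30 ℏ.

|L_tot|_max = √30 ℏ ≈ 5.477ℏ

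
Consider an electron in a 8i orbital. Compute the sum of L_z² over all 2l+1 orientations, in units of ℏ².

Σ(L_z)² = 182 ℏ²

8i means n = 8, l = 6.
The allowed m_l values are -6, -5, -4, -3, -2, -1, 0, 1, 2, 3, 4, 5, 6.
Σ m_l² = 2·(1 + 4 + 9 + 16 + 25 + 36) = 182.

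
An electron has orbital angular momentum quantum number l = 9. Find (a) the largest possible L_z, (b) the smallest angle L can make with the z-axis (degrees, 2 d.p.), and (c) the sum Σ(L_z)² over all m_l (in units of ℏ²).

L_z,max = 9ℏ; θ_min ≈ 18.43°; Σ(L_z)² = 570 ℏ²

L_z,max = lℏ = 9ℏ.
cos θ_min = 9/√90, so θ_min ≈ 18.43°.
Σ m_l² = 570, so Σ(L_z)² = 570 ℏ².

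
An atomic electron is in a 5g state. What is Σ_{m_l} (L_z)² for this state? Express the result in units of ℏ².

For 5g, l = 4.
m_l runs from −4 to 4, i.e. {-4, -3, -2, -1, 0, 1, 2, 3, 4}.
Σ m_l² = 2·(1 + 4 + 9 + 16) = 60.

Σ(L_z)² = 60 ℏ²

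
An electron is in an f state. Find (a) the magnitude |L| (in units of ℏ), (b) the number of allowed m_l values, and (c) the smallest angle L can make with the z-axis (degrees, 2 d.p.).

|L| = 2√3 ℏ ≈ 3.464ℏ; 7 values; θ_min ≈ 30.00°

For an f orbital, l = 3.
|L| = ℏ√(3·4) = 2√3 ℏ ≈ 3.464ℏ.
There are 2l+1 = 7 values of m_l.
cos θ_min = 3/√12, so θ_min ≈ 30.00°.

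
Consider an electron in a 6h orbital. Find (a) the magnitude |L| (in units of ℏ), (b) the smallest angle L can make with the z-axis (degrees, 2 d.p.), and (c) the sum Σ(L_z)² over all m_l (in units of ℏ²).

6h means n = 6, l = 5.
|L| = ℏ√(5·6) = √30 ℏ ≈ 5.477ℏ.
cos θ_min = 5/√30, so θ_min ≈ 24.09°.
Σ m_l² = 110, so Σ(L_z)² = 110 ℏ².

|L| = √30 ℏ ≈ 5.477ℏ; θ_min ≈ 24.09°; Σ(L_z)² = 110 ℏ²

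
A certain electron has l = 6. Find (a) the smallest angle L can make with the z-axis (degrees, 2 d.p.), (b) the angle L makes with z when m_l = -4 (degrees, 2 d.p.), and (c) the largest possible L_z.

cos θ_min = 6/√42, so θ_min ≈ 22.21°.
For m_l = -4: cos θ = -4/√42, θ ≈ 128.11°.
L_z,max = lℏ = 6ℏ.

θ_min ≈ 22.21°; θ(m_l=-4) ≈ 128.11°; L_z,max = 6ℏ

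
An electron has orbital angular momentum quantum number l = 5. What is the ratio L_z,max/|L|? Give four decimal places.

|L| = √30 ℏ ≈ 5.4772ℏ, while L_z,max = lℏ = 5ℏ.
L_z,max/|L| = 5/√30 = 0.9129.

L_z,max/|L| = 0.9129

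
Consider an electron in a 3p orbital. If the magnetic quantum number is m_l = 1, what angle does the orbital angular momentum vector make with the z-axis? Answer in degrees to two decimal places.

θ ≈ 45.00°

The 3p subshell has l = 1.
|L|² = l(l+1)ℏ² = 2ℏ², so |L| = √2 ℏ.
L_z = m_l ℏ = 1ℏ.
cos θ = L_z/|L| = 1/√2, so θ ≈ 45.00°.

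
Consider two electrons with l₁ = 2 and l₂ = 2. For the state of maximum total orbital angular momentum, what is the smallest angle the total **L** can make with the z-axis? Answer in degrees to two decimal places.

The total orbital quantum number L ranges from |l₁ − l₂| to l₁ + l₂ in integer steps.
So L can be 0, 1, 2, 3, 4.
The maximum is L = 4, with |L_tot| = ℏ√(4·5) = 2√5 ℏ.
The minimum angle with z is arccos(4/√20) ≈ 26.57°.

θ_min ≈ 26.57°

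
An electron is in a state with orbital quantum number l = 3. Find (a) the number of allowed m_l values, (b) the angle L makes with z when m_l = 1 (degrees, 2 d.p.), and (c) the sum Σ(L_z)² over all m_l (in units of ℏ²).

There are 2l+1 = 7 values of m_l.
For m_l = 1: cos θ = 1/√12, θ ≈ 73.22°.
Σ m_l² = 28, so Σ(L_z)² = 28 ℏ².

7 values; θ(m_l=1) ≈ 73.22°; Σ(L_z)² = 28 ℏ²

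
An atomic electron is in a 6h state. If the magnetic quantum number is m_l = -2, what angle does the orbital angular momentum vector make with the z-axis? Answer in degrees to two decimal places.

6h means n = 6, l = 5.
|L| = √(l(l+1)) ℏ = √30 ℏ.
L_z = m_l ℏ = −2ℏ.
cos θ = L_z/|L| = -2/√30, so θ ≈ 111.42°.

θ ≈ 111.42°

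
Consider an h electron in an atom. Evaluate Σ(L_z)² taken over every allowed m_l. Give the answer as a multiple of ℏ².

Σ(L_z)² = 110 ℏ²

An h state has l = 5.
m_l runs from −5 to 5, i.e. {-5, -4, -3, -2, -1, 0, 1, 2, 3, 4, 5}.
Summing m² from −5 to 5: Σ m_l² = 110.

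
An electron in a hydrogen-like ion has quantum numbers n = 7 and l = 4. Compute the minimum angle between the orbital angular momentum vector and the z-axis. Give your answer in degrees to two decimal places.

θ_min ≈ 26.57°

|L|² = l(l+1)ℏ² = 20ℏ², so |L| = 2√5 ℏ.
The smallest angle corresponds to the largest L_z, i.e. m_l = l = 4, giving L_z = 4ℏ.
cos θ_min = 4/√20, so θ_min ≈ 26.57°.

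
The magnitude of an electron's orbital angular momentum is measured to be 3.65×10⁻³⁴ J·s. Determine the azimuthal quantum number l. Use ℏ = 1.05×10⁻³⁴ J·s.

In units of ℏ, |L| ≈ 3.476.
(|L|/ℏ)² = l(l+1) ≈ 12.08 ⇒ l = 3.

l = 3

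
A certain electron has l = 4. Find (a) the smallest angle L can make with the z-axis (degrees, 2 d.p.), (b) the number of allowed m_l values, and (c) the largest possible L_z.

θ_min ≈ 26.57°; 9 values; L_z,max = 4ℏ

cos θ_min = 4/√20, so θ_min ≈ 26.57°.
There are 2l+1 = 9 values of m_l.
L_z,max = lℏ = 4ℏ.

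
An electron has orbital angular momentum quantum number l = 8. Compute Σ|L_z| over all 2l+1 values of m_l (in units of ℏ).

The allowed m_l values are -8, -7, -6, -5, -4, -3, -2, -1, 0, 1, 2, 3, 4, 5, 6, 7, 8.
Σ|m_l| = 2·8(8+1)/2 = 72.

Σ|L_z| = 72 ℏ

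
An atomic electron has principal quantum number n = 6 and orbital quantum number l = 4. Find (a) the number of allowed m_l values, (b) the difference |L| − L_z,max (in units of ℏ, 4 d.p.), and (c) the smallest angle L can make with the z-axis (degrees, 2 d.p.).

There are 2l+1 = 9 values of m_l.
|L| − L_z,max = (2√5 − 4)ℏ ≈ 0.4721ℏ.
cos θ_min = 4/√20, so θ_min ≈ 26.57°.

9 values; |L|−L_z,max ≈ 0.4721ℏ; θ_min ≈ 26.57°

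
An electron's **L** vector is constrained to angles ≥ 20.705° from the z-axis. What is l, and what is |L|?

cos θ_min = l/√(l(l+1)) = √(l/(l+1)), so l/(l+1) = cos²(20.705°) = 0.8750.
Solving: l = 7.
Then |L| = ℏ√(7·8) = 2√14 ℏ.

l = 7, |L| = 2√14 ℏ ≈ 7.483ℏ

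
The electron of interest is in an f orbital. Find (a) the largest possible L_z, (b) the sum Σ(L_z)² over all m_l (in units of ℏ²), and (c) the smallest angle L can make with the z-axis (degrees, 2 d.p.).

For an f orbital, l = 3.
L_z,max = lℏ = 3ℏ.
Σ m_l² = 28, so Σ(L_z)² = 28 ℏ².
cos θ_min = 3/√12, so θ_min ≈ 30.00°.

L_z,max = 3ℏ; Σ(L_z)² = 28 ℏ²; θ_min ≈ 30.00°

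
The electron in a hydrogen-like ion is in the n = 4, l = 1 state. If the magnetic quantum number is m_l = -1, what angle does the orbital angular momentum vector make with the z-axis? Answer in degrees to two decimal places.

|L| = √(l(l+1)) ℏ = √2 ℏ.
L_z = m_l ℏ = −1ℏ.
cos θ = L_z/|L| = -1/√2, so θ ≈ 135.00°.

θ ≈ 135.00°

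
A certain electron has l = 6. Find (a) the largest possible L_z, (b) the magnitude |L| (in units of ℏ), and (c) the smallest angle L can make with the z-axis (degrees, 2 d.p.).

L_z,max = lℏ = 6ℏ.
|L| = ℏ√(6·7) = √42 ℏ ≈ 6.481ℏ.
cos θ_min = 6/√42, so θ_min ≈ 22.21°.

L_z,max = 6ℏ; |L| = √42 ℏ ≈ 6.481ℏ; θ_min ≈ 22.21°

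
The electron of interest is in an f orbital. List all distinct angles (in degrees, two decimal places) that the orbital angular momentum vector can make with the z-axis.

θ ∈ {30.00°, 54.74°, 73.22°, 90.00°, 106.78°, 125.26°, 150.00°}

An f state has l = 3.
|L| = ℏ√(l(l+1)) = 2√3 ℏ.
cos θ = m_l/√12 for each m_l ∈ {-3, -2, -1, 0, 1, 2, 3}.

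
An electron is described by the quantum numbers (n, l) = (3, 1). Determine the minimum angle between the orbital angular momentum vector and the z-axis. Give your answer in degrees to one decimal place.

θ_min ≈ 45.0°

|L| = ℏ√(l(l+1)) = √2 ℏ.
The smallest angle corresponds to the largest L_z, i.e. m_l = l = 1, giving L_z = 1ℏ.
cos θ_min = 1/√2, so θ_min ≈ 45.0°.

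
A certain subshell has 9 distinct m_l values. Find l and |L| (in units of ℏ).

9 = 2l + 1, so l = (9−1)/2 = 4.
|L| = ℏ√(l(l+1)) = ℏ√(4·5) = 2√5 ℏ.

l = 4, |L| = 2√5 ℏ ≈ 4.472ℏ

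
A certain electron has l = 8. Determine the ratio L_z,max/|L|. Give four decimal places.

L_z,max/|L| = 0.9428

|L| = 6√2 ℏ ≈ 8.4853ℏ, while L_z,max = lℏ = 8ℏ.
L_z,max/|L| = 8/√72 = 0.9428.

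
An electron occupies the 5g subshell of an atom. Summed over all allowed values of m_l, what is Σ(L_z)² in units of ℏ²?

Σ(L_z)² = 60 ℏ²

The 5g subshell has l = 4.
The allowed m_l values are -4, -3, -2, -1, 0, 1, 2, 3, 4.
Summing m² from −4 to 4: Σ m_l² = 60.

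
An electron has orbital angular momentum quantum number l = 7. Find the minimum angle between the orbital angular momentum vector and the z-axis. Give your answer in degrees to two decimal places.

θ_min ≈ 20.70°

|L|² = l(l+1)ℏ² = 56ℏ², so |L| = 2√14 ℏ.
The smallest angle corresponds to the largest L_z, i.e. m_l = l = 7, giving L_z = 7ℏ.
cos θ_min = 7/√56, so θ_min ≈ 20.70°.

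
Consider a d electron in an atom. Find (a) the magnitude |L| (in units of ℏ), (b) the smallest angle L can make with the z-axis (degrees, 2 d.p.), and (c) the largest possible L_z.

|L| = √6 ℏ ≈ 2.449ℏ; θ_min ≈ 35.26°; L_z,max = 2ℏ

A d state has l = 2.
|L| = ℏ√(2·3) = √6 ℏ ≈ 2.449ℏ.
cos θ_min = 2/√6, so θ_min ≈ 35.26°.
L_z,max = lℏ = 2ℏ.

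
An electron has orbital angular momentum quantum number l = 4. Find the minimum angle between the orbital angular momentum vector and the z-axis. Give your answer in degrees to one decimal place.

|L|² = l(l+1)ℏ² = 20ℏ², so |L| = 2√5 ℏ.
The smallest angle corresponds to the largest L_z, i.e. m_l = l = 4, giving L_z = 4ℏ.
cos θ_min = 4/√20, so θ_min ≈ 26.6°.

θ_min ≈ 26.6°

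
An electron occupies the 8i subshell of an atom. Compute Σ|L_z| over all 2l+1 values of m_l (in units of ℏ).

The 8i subshell has l = 6.
The allowed m_l values are -6, -5, -4, -3, -2, -1, 0, 1, 2, 3, 4, 5, 6.
Σ|m_l| = l(l+1) = 42.

Σ|L_z| = 42 ℏ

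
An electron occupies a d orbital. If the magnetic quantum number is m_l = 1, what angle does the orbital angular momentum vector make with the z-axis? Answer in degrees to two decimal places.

The letter d corresponds to l = 2.
|L| = ℏ√(l(l+1)) = √6 ℏ.
L_z = m_l ℏ = 1ℏ.
cos θ = L_z/|L| = 1/√6, so θ ≈ 65.91°.

θ ≈ 65.91°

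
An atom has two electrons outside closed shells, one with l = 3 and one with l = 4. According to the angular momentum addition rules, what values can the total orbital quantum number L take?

L = 1, 2, 3, 4, 5, 6, 7

The total orbital quantum number L ranges from |l₁ − l₂| to l₁ + l₂ in integer steps.
L ∈ {1, 2, 3, 4, 5, 6, 7}.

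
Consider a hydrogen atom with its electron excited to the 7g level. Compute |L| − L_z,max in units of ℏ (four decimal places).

The 7g level has l = 4.
|L| = 2√5 ℏ ≈ 4.4721ℏ, while L_z,max = lℏ = 4ℏ.
The difference is (2√5 − 4)ℏ ≈ 0.4721ℏ.

|L| − L_z,max ≈ 0.4721ℏ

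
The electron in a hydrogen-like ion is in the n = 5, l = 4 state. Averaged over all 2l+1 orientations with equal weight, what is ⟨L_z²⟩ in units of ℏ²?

⟨L_z²⟩ = 6.667 ℏ²

The allowed m_l values are -4, -3, -2, -1, 0, 1, 2, 3, 4.
Average of L_z² over 9 states: 60/9 ℏ² = 6.667 ℏ².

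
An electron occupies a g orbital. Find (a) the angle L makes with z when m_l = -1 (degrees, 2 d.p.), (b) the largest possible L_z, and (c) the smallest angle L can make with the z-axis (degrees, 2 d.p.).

A g state has l = 4.
For m_l = -1: cos θ = -1/√20, θ ≈ 102.92°.
L_z,max = lℏ = 4ℏ.
cos θ_min = 4/√20, so θ_min ≈ 26.57°.

θ(m_l=-1) ≈ 102.92°; L_z,max = 4ℏ; θ_min ≈ 26.57°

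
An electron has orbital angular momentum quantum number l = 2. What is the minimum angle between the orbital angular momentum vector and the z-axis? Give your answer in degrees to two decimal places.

θ_min ≈ 35.26°

|L| = √(l(l+1)) ℏ = √6 ℏ.
The smallest angle corresponds to the largest L_z, i.e. m_l = l = 2, giving L_z = 2ℏ.
cos θ_min = 2/√6, so θ_min ≈ 35.26°.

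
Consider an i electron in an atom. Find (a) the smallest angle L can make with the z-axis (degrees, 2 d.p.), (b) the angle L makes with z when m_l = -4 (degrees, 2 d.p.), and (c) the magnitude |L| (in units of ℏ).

θ_min ≈ 22.21°; θ(m_l=-4) ≈ 128.11°; |L| = √42 ℏ ≈ 6.481ℏ

For an i orbital, l = 6.
cos θ_min = 6/√42, so θ_min ≈ 22.21°.
For m_l = -4: cos θ = -4/√42, θ ≈ 128.11°.
|L| = ℏ√(6·7) = √42 ℏ ≈ 6.481ℏ.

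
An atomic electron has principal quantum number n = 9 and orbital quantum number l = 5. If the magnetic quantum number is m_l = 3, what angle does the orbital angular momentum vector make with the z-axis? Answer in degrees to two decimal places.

|L|² = l(l+1)ℏ² = 30ℏ², so |L| = √30 ℏ.
L_z = m_l ℏ = 3ℏ.
cos θ = L_z/|L| = 3/√30, so θ ≈ 56.79°.

θ ≈ 56.79°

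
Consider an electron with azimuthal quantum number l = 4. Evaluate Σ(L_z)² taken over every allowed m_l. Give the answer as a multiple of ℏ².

The allowed m_l values are -4, -3, -2, -1, 0, 1, 2, 3, 4.
Σ m_l² = l(l+1)(2l+1)/3 = 4·5·9/3 = 60.

Σ(L_z)² = 60 ℏ²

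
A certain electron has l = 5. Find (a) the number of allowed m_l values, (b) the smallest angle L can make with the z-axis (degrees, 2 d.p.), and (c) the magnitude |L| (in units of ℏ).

There are 2l+1 = 11 values of m_l.
cos θ_min = 5/√30, so θ_min ≈ 24.09°.
|L| = ℏ√(5·6) = √30 ℏ ≈ 5.477ℏ.

11 values; θ_min ≈ 24.09°; |L| = √30 ℏ ≈ 5.477ℏ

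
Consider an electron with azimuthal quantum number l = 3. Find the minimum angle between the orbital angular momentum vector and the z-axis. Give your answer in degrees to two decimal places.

θ_min ≈ 30.00°

|L| = ℏ√(l(l+1)) = 2√3 ℏ.
The smallest angle corresponds to the largest L_z, i.e. m_l = l = 3, giving L_z = 3ℏ.
cos θ_min = 3/√12, so θ_min ≈ 30.00°.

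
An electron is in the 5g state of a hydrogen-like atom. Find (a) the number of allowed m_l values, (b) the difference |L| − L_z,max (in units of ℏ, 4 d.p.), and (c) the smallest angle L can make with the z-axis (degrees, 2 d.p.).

5g means n = 5, l = 4.
There are 2l+1 = 9 values of m_l.
|L| − L_z,max = (2√5 − 4)ℏ ≈ 0.4721ℏ.
cos θ_min = 4/√20, so θ_min ≈ 26.57°.

9 values; |L|−L_z,max ≈ 0.4721ℏ; θ_min ≈ 26.57°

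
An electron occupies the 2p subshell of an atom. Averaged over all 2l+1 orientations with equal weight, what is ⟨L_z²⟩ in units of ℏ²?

For 2p, l = 1.
The allowed m_l values are -1, 0, 1.
⟨L_z²⟩ = ℏ²·(Σ m_l²)/(2l+1) = ℏ²·2/3 = 0.6667ℏ².

⟨L_z²⟩ = 0.6667 ℏ²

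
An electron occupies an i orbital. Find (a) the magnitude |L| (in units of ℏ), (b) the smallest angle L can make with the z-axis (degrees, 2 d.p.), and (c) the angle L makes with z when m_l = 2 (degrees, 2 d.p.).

|L| = √42 ℏ ≈ 6.481ℏ; θ_min ≈ 22.21°; θ(m_l=2) ≈ 72.02°

The letter i corresponds to l = 6.
|L| = ℏ√(6·7) = √42 ℏ ≈ 6.481ℏ.
cos θ_min = 6/√42, so θ_min ≈ 22.21°.
For m_l = 2: cos θ = 2/√42, θ ≈ 72.02°.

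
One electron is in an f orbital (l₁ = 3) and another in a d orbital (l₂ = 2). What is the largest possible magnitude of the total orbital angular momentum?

By the triangle rule, |l₁ − l₂| ≤ L ≤ l₁ + l₂.
So L can be 1, 2, 3, 4, 5.
The largest magnitude corresponds to L = 5: |L_tot| = ℏ√(5·6) = √30 ℏ.

|L_tot|_max = √30 ℏ ≈ 5.477ℏ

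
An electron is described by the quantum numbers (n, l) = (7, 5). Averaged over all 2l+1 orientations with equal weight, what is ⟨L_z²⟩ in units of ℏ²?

⟨L_z²⟩ = 10 ℏ²

The allowed m_l values are -5, -4, -3, -2, -1, 0, 1, 2, 3, 4, 5.
Average of L_z² over 11 states: 110/11 ℏ² = 10 ℏ².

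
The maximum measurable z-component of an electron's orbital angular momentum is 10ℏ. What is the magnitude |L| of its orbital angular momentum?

|L| = √110 ℏ ≈ 10.488ℏ

L_z,max = lℏ, so l = 10.
Then |L| = ℏ√(10·11) = √110 ℏ.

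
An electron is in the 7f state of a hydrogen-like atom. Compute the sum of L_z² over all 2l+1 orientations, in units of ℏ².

Σ(L_z)² = 28 ℏ²

The 7f subshell has l = 3.
m_l runs from −3 to 3, i.e. {-3, -2, -1, 0, 1, 2, 3}.
Σ m_l² = 2·(1 + 4 + 9) = 28.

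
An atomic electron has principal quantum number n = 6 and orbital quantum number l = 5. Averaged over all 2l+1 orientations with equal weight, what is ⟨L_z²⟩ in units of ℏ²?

⟨L_z²⟩ = 10 ℏ²

The allowed m_l values are -5, -4, -3, -2, -1, 0, 1, 2, 3, 4, 5.
Average of L_z² over 11 states: 110/11 ℏ² = 10 ℏ².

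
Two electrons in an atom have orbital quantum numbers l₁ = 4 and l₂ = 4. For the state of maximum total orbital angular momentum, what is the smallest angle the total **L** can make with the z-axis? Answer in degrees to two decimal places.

θ_min ≈ 19.47°

By the triangle rule, |l₁ − l₂| ≤ L ≤ l₁ + l₂.
L ∈ {0, 1, 2, 3, 4, 5, 6, 7, 8}.
The maximum is L = 8, with |L_tot| = ℏ√(8·9) = 6√2 ℏ.
The minimum angle with z is arccos(8/√72) ≈ 19.47°.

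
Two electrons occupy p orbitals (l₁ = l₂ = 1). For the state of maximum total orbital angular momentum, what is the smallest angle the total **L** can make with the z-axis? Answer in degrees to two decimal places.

θ_min ≈ 35.26°

By the triangle rule, |l₁ − l₂| ≤ L ≤ l₁ + l₂.
So L can be 0, 1, 2.
The maximum is L = 2, with |L_tot| = ℏ√(2·3) = √6 ℏ.
The minimum angle with z is arccos(2/√6) ≈ 35.26°.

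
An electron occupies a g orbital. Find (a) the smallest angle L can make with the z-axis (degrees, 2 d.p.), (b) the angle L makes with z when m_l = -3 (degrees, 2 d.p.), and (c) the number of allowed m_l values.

G corresponds to l = 4.
cos θ_min = 4/√20, so θ_min ≈ 26.57°.
For m_l = -3: cos θ = -3/√20, θ ≈ 132.13°.
There are 2l+1 = 9 values of m_l.

θ_min ≈ 26.57°; θ(m_l=-3) ≈ 132.13°; 9 values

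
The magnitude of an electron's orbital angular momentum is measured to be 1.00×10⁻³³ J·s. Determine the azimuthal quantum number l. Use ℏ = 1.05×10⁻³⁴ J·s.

In units of ℏ, |L| ≈ 9.524.
(|L|/ℏ)² = l(l+1) ≈ 90.70 ⇒ l = 9.

l = 9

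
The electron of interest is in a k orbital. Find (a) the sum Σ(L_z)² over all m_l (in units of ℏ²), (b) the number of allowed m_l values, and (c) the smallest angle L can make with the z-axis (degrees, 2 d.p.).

Σ(L_z)² = 280 ℏ²; 15 values; θ_min ≈ 20.70°

For a k orbital, l = 7.
Σ m_l² = 280, so Σ(L_z)² = 280 ℏ².
There are 2l+1 = 15 values of m_l.
cos θ_min = 7/√56, so θ_min ≈ 20.70°.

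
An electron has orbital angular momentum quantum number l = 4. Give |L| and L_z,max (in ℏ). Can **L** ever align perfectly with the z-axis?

|L| = 2√5 ℏ ≈ 4.4721ℏ, while L_z,max = lℏ = 4ℏ.
Since |L| > L_z,max, the vector can never point exactly along z; the closest it comes is θ_min = arccos(4/√20) ≈ 26.6°.

No: L_z,max = 4ℏ < |L| = 2√5 ℏ ≈ 4.472ℏ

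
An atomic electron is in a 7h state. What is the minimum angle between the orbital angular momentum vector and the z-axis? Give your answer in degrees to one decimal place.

θ_min ≈ 24.1°

The 7h subshell has l = 5.
|L| = ℏ√(l(l+1)) = √30 ℏ.
The smallest angle corresponds to the largest L_z, i.e. m_l = l = 5, giving L_z = 5ℏ.
cos θ_min = 5/√30, so θ_min ≈ 24.1°.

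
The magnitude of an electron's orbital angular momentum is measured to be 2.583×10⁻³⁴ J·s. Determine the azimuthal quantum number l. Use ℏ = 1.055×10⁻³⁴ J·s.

|L|/ℏ = (2.583×10⁻³⁴)/(1.055×10⁻³⁴) ≈ 2.448.
(|L|/ℏ)² = l(l+1) ≈ 5.99 ⇒ l = 2.

l = 2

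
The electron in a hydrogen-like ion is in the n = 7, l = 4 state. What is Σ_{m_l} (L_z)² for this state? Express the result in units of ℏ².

Σ(L_z)² = 60 ℏ²

m_l runs from −4 to 4, i.e. {-4, -3, -2, -1, 0, 1, 2, 3, 4}.
Σ m_l² = 2·(1 + 4 + 9 + 16) = 60.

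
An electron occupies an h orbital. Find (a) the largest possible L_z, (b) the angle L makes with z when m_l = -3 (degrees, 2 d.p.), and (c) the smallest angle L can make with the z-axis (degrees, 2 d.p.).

L_z,max = 5ℏ; θ(m_l=-3) ≈ 123.21°; θ_min ≈ 24.09°

For an h orbital, l = 5.
L_z,max = lℏ = 5ℏ.
For m_l = -3: cos θ = -3/√30, θ ≈ 123.21°.
cos θ_min = 5/√30, so θ_min ≈ 24.09°.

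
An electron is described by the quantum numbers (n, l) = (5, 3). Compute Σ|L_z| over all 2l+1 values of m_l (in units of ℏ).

Σ|L_z| = 12 ℏ

m_l ∈ {-3, -2, -1, 0, 1, 2, 3}.
Σ|m_l| = 2(1+2+…+3) = 12.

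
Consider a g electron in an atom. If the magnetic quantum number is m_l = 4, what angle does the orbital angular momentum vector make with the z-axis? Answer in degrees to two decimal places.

θ ≈ 26.57°

G corresponds to l = 4.
|L| = ℏ√(l(l+1)) = 2√5 ℏ.
L_z = m_l ℏ = 4ℏ.
cos θ = L_z/|L| = 4/√20, so θ ≈ 26.57°.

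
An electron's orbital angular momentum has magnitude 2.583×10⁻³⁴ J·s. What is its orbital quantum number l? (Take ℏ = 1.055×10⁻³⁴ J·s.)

l = 2

In units of ℏ, |L| ≈ 2.448.
l(l+1) ≈ 2.448² ≈ 5.99, so l = 2.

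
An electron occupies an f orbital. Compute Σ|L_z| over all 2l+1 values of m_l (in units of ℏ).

Σ|L_z| = 12 ℏ

The letter f corresponds to l = 3.
The allowed m_l values are -3, -2, -1, 0, 1, 2, 3.
Σ|m_l| = 2(1+2+…+3) = 12.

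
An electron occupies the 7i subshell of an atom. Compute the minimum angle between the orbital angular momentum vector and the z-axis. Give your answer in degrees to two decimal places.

7i means n = 7, l = 6.
|L|² = l(l+1)ℏ² = 42ℏ², so |L| = √42 ℏ.
The smallest angle corresponds to the largest L_z, i.e. m_l = l = 6, giving L_z = 6ℏ.
cos θ_min = 6/√42, so θ_min ≈ 22.21°.

θ_min ≈ 22.21°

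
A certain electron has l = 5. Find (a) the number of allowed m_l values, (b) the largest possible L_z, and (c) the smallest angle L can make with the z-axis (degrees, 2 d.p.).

11 values; L_z,max = 5ℏ; θ_min ≈ 24.09°

There are 2l+1 = 11 values of m_l.
L_z,max = lℏ = 5ℏ.
cos θ_min = 5/√30, so θ_min ≈ 24.09°.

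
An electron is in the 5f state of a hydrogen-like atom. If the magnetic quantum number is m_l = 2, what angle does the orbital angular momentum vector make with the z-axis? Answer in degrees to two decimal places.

For 5f, l = 3.
|L| = √(l(l+1)) ℏ = 2√3 ℏ.
L_z = m_l ℏ = 2ℏ.
cos θ = L_z/|L| = 2/√12, so θ ≈ 54.74°.

θ ≈ 54.74°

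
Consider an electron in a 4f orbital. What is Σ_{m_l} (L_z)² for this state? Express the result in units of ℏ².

Σ(L_z)² = 28 ℏ²

4f means n = 4, l = 3.
m_l ∈ {-3, -2, -1, 0, 1, 2, 3}.
Σ m_l² = 2·(1 + 4 + 9) = 28.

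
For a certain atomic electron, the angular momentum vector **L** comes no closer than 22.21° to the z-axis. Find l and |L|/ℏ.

l = 6, |L| = √42 ℏ ≈ 6.481ℏ

cos²θ_min = l/(l+1) = 0.8571.
l = cos²θ/sin²θ ≈ 6.
Then |L| = ℏ√(6·7) = √42 ℏ.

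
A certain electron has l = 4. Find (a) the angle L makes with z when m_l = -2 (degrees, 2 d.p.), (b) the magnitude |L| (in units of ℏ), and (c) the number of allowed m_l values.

For m_l = -2: cos θ = -2/√20, θ ≈ 116.57°.
|L| = ℏ√(4·5) = 2√5 ℏ ≈ 4.472ℏ.
There are 2l+1 = 9 values of m_l.

θ(m_l=-2) ≈ 116.57°; |L| = 2√5 ℏ ≈ 4.472ℏ; 9 values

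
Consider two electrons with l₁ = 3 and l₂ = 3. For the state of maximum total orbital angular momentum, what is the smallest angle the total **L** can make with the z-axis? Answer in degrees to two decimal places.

θ_min ≈ 22.21°

By the triangle rule, |l₁ − l₂| ≤ L ≤ l₁ + l₂.
L ∈ {0, 1, 2, 3, 4, 5, 6}.
The maximum is L = 6, with |L_tot| = ℏ√(6·7) = √42 ℏ.
The minimum angle with z is arccos(6/√42) ≈ 22.21°.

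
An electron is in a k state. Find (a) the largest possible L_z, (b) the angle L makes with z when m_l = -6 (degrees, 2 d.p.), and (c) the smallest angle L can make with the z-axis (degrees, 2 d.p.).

L_z,max = 7ℏ; θ(m_l=-6) ≈ 143.30°; θ_min ≈ 20.70°

The letter k corresponds to l = 7.
L_z,max = lℏ = 7ℏ.
For m_l = -6: cos θ = -6/√56, θ ≈ 143.30°.
cos θ_min = 7/√56, so θ_min ≈ 20.70°.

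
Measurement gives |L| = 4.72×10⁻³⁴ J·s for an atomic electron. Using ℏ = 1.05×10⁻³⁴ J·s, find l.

l = 4

|L|/ℏ = (4.72×10⁻³⁴)/(1.05×10⁻³⁴) ≈ 4.495.
(|L|/ℏ)² = l(l+1) ≈ 20.21 ⇒ l = 4.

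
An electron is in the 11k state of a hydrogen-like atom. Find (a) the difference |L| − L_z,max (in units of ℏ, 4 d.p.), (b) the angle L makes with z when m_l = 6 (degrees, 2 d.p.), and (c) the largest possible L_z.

The 11k subshell has l = 7.
|L| − L_z,max = (2√14 − 7)ℏ ≈ 0.4833ℏ.
For m_l = 6: cos θ = 6/√56, θ ≈ 36.70°.
L_z,max = lℏ = 7ℏ.

|L|−L_z,max ≈ 0.4833ℏ; θ(m_l=6) ≈ 36.70°; L_z,max = 7ℏ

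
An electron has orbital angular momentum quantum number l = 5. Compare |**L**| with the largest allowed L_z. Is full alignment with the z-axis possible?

|L| = √30 ℏ ≈ 5.4772ℏ, while L_z,max = lℏ = 5ℏ.
Since |L| > L_z,max, the vector can never point exactly along z; the closest it comes is θ_min = arccos(5/√30) ≈ 24.1°.

No: L_z,max = 5ℏ < |L| = √30 ℏ ≈ 5.477ℏ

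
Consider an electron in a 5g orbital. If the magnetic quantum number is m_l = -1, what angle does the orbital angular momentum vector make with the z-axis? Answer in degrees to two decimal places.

The 5g subshell has l = 4.
|L| = √(l(l+1)) ℏ = 2√5 ℏ.
L_z = m_l ℏ = −1ℏ.
cos θ = L_z/|L| = -1/√20, so θ ≈ 102.92°.

θ ≈ 102.92°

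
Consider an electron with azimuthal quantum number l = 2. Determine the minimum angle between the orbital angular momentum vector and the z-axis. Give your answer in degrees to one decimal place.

θ_min ≈ 35.3°

|L| = √(l(l+1)) ℏ = √6 ℏ.
The smallest angle corresponds to the largest L_z, i.e. m_l = l = 2, giving L_z = 2ℏ.
cos θ_min = 2/√6, so θ_min ≈ 35.3°.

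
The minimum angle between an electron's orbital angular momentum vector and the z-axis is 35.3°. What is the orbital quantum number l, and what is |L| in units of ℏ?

cos²θ_min = l/(l+1) = 0.6661.
Thus l = 0.6661/(1 − 0.6661) ≈ 2.
Then |L| = ℏ√(2·3) = √6 ℏ.

l = 2, |L| = √6 ℏ ≈ 2.449ℏ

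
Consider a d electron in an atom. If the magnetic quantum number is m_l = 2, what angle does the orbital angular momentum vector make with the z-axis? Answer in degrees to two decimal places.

θ ≈ 35.26°

For a d orbital, l = 2.
|L| = √(l(l+1)) ℏ = √6 ℏ.
L_z = m_l ℏ = 2ℏ.
cos θ = L_z/|L| = 2/√6, so θ ≈ 35.26°.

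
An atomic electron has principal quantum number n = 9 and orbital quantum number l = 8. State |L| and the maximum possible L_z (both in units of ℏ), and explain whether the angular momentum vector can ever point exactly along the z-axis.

|L| = 6√2 ℏ ≈ 8.4853ℏ, while L_z,max = lℏ = 8ℏ.
Since |L| > L_z,max, the vector can never point exactly along z; the closest it comes is θ_min = arccos(8/√72) ≈ 19.5°.

No: L_z,max = 8ℏ < |L| = 6√2 ℏ ≈ 8.485ℏ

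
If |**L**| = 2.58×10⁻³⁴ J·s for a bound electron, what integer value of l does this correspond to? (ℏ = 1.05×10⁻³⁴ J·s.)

In units of ℏ, |L| ≈ 2.457.
l(l+1) ≈ 2.457² ≈ 6.04, so l = 2.

l = 2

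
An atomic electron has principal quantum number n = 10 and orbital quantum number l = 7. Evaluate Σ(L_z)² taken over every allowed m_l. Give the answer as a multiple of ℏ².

m_l runs from −7 to 7, i.e. {-7, -6, -5, -4, -3, -2, -1, 0, 1, 2, 3, 4, 5, 6, 7}.
Σ m_l² = 2·(1 + 4 + 9 + 16 + 25 + 36 + 49) = 280.

Σ(L_z)² = 280 ℏ²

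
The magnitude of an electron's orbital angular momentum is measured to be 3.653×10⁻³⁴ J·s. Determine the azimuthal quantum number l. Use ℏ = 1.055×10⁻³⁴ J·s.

|L|/ℏ = (3.653×10⁻³⁴)/(1.055×10⁻³⁴) ≈ 3.463.
(|L|/ℏ)² = l(l+1) ≈ 11.99 ⇒ l = 3.

l = 3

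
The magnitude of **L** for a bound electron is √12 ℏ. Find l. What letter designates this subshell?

Since |L|² = l(l+1)ℏ², l(l+1) = 12.
l² + l − 12 = 0 ⇒ l = 3.

l = 3 (f orbital)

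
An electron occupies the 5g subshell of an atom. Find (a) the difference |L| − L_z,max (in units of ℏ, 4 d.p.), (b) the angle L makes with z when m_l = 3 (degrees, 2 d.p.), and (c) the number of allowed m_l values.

|L|−L_z,max ≈ 0.4721ℏ; θ(m_l=3) ≈ 47.87°; 9 values

The 5g subshell has l = 4.
|L| − L_z,max = (2√5 − 4)ℏ ≈ 0.4721ℏ.
For m_l = 3: cos θ = 3/√20, θ ≈ 47.87°.
There are 2l+1 = 9 values of m_l.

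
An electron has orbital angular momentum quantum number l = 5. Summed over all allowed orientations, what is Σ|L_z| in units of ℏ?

The allowed m_l values are -5, -4, -3, -2, -1, 0, 1, 2, 3, 4, 5.
Σ|m_l| = l(l+1) = 30.

Σ|L_z| = 30 ℏ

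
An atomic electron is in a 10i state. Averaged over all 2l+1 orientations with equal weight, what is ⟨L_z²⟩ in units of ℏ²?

⟨L_z²⟩ = 14 ℏ²

The 10i subshell has l = 6.
m_l ∈ {-6, -5, -4, -3, -2, -1, 0, 1, 2, 3, 4, 5, 6}.
Average of L_z² over 13 states: 182/13 ℏ² = 14 ℏ².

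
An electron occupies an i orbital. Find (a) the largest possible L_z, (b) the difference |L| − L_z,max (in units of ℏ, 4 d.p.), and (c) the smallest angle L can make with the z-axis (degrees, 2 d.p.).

The letter i corresponds to l = 6.
L_z,max = lℏ = 6ℏ.
|L| − L_z,max = (√42 − 6)ℏ ≈ 0.4807ℏ.
cos θ_min = 6/√42, so θ_min ≈ 22.21°.

L_z,max = 6ℏ; |L|−L_z,max ≈ 0.4807ℏ; θ_min ≈ 22.21°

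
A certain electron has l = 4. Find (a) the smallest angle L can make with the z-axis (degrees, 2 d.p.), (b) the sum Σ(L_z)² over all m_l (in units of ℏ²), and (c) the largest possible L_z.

θ_min ≈ 26.57°; Σ(L_z)² = 60 ℏ²; L_z,max = 4ℏ

cos θ_min = 4/√20, so θ_min ≈ 26.57°.
Σ m_l² = 60, so Σ(L_z)² = 60 ℏ².
L_z,max = lℏ = 4ℏ.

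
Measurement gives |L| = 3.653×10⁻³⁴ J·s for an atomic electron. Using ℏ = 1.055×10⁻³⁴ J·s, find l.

In units of ℏ, |L| ≈ 3.463.
Set l(l+1) = 11.99; the integer solution is l = 3.

l = 3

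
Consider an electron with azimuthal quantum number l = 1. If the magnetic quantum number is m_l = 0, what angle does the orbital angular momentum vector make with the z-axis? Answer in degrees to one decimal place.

|L| = √(l(l+1)) ℏ = √2 ℏ.
L_z = m_l ℏ = 0ℏ.
cos θ = L_z/|L| = 0/√2, so θ ≈ 90.0°.

θ ≈ 90.0°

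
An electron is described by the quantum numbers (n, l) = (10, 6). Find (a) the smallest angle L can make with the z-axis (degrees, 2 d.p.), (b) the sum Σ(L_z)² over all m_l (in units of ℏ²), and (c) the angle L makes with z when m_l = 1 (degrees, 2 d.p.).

θ_min ≈ 22.21°; Σ(L_z)² = 182 ℏ²; θ(m_l=1) ≈ 81.12°

cos θ_min = 6/√42, so θ_min ≈ 22.21°.
Σ m_l² = 182, so Σ(L_z)² = 182 ℏ².
For m_l = 1: cos θ = 1/√42, θ ≈ 81.12°.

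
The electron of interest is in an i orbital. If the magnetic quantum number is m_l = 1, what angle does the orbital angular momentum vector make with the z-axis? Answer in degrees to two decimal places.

θ ≈ 81.12°

An i state has l = 6.
|L| = ℏ√(l(l+1)) = √42 ℏ.
L_z = m_l ℏ = 1ℏ.
cos θ = L_z/|L| = 1/√42, so θ ≈ 81.12°.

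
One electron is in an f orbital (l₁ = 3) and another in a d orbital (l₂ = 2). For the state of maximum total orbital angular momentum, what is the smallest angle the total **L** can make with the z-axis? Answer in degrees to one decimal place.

θ_min ≈ 24.1°

The total orbital quantum number L ranges from |l₁ − l₂| to l₁ + l₂ in integer steps.
Allowed values: L = 1, 2, 3, 4, 5.
The maximum is L = 5, with |L_tot| = ℏ√(5·6) = √30 ℏ.
The minimum angle with z is arccos(5/√30) ≈ 24.1°.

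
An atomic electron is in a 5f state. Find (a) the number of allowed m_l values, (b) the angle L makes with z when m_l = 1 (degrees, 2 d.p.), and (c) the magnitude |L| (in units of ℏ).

7 values; θ(m_l=1) ≈ 73.22°; |L| = 2√3 ℏ ≈ 3.464ℏ

5f means n = 5, l = 3.
There are 2l+1 = 7 values of m_l.
For m_l = 1: cos θ = 1/√12, θ ≈ 73.22°.
|L| = ℏ√(3·4) = 2√3 ℏ ≈ 3.464ℏ.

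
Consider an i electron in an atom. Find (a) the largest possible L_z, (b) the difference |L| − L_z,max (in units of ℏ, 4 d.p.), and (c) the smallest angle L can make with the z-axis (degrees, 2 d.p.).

For an i orbital, l = 6.
L_z,max = lℏ = 6ℏ.
|L| − L_z,max = (√42 − 6)ℏ ≈ 0.4807ℏ.
cos θ_min = 6/√42, so θ_min ≈ 22.21°.

L_z,max = 6ℏ; |L|−L_z,max ≈ 0.4807ℏ; θ_min ≈ 22.21°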